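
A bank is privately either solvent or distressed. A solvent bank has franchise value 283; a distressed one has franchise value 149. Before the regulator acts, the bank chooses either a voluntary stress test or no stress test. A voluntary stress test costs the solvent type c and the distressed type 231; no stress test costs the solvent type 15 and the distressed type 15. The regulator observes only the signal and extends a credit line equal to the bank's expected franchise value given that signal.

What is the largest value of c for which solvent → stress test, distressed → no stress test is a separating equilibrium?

149

Under separation: stress test → solvent (pays 283); no stress test → distressed (pays 149).
Distressed: 149 − 15 = 134 ≥ 283 − 231 = 52. Holds regardless of c. ✓
Solvent: 283 − c ≥ 149 − 15, so c ≤ 283 − 134 = 149.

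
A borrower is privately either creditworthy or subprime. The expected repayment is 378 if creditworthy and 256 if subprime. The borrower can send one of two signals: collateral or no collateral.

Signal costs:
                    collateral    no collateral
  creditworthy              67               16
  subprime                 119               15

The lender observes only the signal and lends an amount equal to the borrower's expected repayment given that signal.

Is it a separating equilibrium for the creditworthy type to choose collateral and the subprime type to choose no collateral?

If types separate, collateral earns payment 378 and no collateral earns 256.
Creditworthy: collateral gives 378 − 67 = 311; no collateral gives 256 − 16 = 240. No deviation. ✓
Subprime: no collateral gives 256 − 15 = 241; collateral gives 378 − 119 = 259. Would deviate. ✗

No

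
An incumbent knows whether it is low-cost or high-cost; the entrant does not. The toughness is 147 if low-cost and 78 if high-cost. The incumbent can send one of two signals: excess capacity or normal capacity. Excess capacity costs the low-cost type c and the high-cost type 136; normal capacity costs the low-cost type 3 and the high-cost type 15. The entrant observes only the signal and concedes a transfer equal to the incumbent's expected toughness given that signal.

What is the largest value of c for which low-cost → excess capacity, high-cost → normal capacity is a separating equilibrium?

72

Under separation: excess capacity → low-cost (pays 147); normal capacity → high-cost (pays 78).
High-cost: 78 − 15 = 63 ≥ 147 − 136 = 11. Holds regardless of c. ✓
Low-cost: 147 − c ≥ 78 − 3, so c ≤ 147 − 75 = 72.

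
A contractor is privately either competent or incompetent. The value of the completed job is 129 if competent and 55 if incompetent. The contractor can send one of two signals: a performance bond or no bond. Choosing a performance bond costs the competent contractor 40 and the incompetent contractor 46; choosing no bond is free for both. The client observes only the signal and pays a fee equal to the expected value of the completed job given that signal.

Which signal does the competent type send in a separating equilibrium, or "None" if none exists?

None

Try competent → bond, incompetent → no bond:
  If types separate, bond earns payment 129 and no bond earns 55.
  Competent: bond gives 129 − 40 = 89; no bond gives 55 − 0 = 55. No deviation. ✓
  Incompetent: no bond gives 55 − 0 = 55; bond gives 129 − 46 = 83. Would deviate. ✗
Try competent → no bond, incompetent → bond:
  If types separate, no bond earns payment 129 and bond earns 55.
  Competent: no bond gives 129 − 0 = 129; bond gives 55 − 40 = 15. No deviation. ✓
  Incompetent: bond gives 55 − 46 = 9; no bond gives 129 − 0 = 129. Would deviate. ✗
Neither assignment is incentive-compatible.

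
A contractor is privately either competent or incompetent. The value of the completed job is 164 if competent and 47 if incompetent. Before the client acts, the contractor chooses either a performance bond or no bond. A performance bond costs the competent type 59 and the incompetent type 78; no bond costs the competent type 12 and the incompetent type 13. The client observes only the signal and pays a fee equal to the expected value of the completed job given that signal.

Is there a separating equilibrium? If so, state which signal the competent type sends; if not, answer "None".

None

Try competent → bond, incompetent → no bond:
  Under separation the client infers type exactly: bond → competent (pays 164), no bond → incompetent (pays 47).
  Competent: bond gives 164 − 59 = 105; no bond gives 47 − 12 = 35. No deviation. ✓
  Incompetent: no bond gives 47 − 13 = 34; bond gives 164 − 78 = 86. Would deviate. ✗
Try competent → no bond, incompetent → bond:
  Under separation the client infers type exactly: no bond → competent (pays 164), bond → incompetent (pays 47).
  Competent: no bond gives 164 − 12 = 152; bond gives 47 − 59 = -12. No deviation. ✓
  Incompetent: bond gives 47 − 78 = -31; no bond gives 164 − 13 = 151. Would deviate. ✗
Neither assignment is incentive-compatible.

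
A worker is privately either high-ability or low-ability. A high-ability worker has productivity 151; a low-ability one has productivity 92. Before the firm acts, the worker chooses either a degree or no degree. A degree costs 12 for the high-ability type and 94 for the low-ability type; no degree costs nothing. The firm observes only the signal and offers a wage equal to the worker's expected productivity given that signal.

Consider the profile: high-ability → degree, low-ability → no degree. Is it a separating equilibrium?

If types separate, degree earns payment 151 and no degree earns 92.
High-ability: degree gives 151 − 12 = 139; no degree gives 92 − 0 = 92. No deviation. ✓
Low-ability: no degree gives 92 − 0 = 92; degree gives 151 − 94 = 57. No deviation. ✓
Both incentive constraints hold.

Yes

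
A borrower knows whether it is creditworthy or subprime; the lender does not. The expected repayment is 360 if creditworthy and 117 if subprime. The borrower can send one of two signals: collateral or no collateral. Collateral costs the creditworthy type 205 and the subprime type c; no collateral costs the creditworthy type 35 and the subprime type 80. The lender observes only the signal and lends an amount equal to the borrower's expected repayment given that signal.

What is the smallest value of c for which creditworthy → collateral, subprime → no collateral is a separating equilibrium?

Under separation: collateral → creditworthy (pays 360); no collateral → subprime (pays 117).
Creditworthy: 360 − 205 = 155 ≥ 117 − 35 = 82. Holds regardless of c. ✓
Subprime: 117 − 80 ≥ 360 − c, so c ≥ 360 − 37 = 323.

323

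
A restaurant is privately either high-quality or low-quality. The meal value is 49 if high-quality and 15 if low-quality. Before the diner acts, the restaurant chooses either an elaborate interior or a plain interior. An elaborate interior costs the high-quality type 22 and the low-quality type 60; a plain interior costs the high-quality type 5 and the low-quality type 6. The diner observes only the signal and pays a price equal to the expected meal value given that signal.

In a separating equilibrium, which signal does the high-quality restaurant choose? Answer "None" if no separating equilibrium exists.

elaborate interior

Try high-quality → elaborate interior, low-quality → plain interior:
  Under separation the diner infers type exactly: elaborate interior → high-quality (pays 49), plain interior → low-quality (pays 15).
  High-quality: elaborate interior gives 49 − 22 = 27; plain interior gives 15 − 5 = 10. No deviation. ✓
  Low-quality: plain interior gives 15 − 6 = 9; elaborate interior gives 49 − 60 = -11. No deviation. ✓
Both hold — the high-quality type sends elaborate interior.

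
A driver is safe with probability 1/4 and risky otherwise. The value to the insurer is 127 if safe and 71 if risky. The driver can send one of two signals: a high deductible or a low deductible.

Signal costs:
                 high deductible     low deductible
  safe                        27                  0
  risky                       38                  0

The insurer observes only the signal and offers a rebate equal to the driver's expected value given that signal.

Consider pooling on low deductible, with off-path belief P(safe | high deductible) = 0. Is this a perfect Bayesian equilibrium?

Yes

At the pooled signal (low deductible) the insurer holds the prior 1/4 and pays 1/4·127 + 3/4·71 = 85. Off-path (high deductible) belief 0 gives 0·127 + 1·71 = 71.
Safe: low deductible gives 85 − 0 = 85; high deductible gives 71 − 27 = 44. Stays. ✓
Risky: low deductible gives 85 − 0 = 85; high deductible gives 71 − 38 = 33. Stays. ✓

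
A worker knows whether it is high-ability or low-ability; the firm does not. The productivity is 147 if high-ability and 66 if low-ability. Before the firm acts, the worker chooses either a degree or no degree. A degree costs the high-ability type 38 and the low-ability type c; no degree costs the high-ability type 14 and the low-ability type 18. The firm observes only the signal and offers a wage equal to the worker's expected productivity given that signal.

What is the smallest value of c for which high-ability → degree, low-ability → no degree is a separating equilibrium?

99

Under separation: degree → high-ability (pays 147); no degree → low-ability (pays 66).
High-ability: 147 − 38 = 109 ≥ 66 − 14 = 52. Holds regardless of c. ✓
Low-ability: 66 − 18 ≥ 147 − c, so c ≥ 147 − 48 = 99.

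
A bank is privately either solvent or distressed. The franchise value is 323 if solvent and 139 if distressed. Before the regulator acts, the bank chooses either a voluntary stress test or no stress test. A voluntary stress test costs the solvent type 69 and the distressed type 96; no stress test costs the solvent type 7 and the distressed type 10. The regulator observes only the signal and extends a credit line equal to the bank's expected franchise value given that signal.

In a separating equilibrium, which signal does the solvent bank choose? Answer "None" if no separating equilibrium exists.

None

Try solvent → stress test, distressed → no stress test:
  Under separation the regulator infers type exactly: stress test → solvent (pays 323), no stress test → distressed (pays 139).
  Solvent: stress test gives 323 − 69 = 254; no stress test gives 139 − 7 = 132. No deviation. ✓
  Distressed: no stress test gives 139 − 10 = 129; stress test gives 323 − 96 = 227. Would deviate. ✗
Try solvent → no stress test, distressed → stress test:
  Under separation the regulator infers type exactly: no stress test → solvent (pays 323), stress test → distressed (pays 139).
  Solvent: no stress test gives 323 − 7 = 316; stress test gives 139 − 69 = 70. No deviation. ✓
  Distressed: stress test gives 139 − 96 = 43; no stress test gives 323 − 10 = 313. Would deviate. ✗
Neither assignment is incentive-compatible.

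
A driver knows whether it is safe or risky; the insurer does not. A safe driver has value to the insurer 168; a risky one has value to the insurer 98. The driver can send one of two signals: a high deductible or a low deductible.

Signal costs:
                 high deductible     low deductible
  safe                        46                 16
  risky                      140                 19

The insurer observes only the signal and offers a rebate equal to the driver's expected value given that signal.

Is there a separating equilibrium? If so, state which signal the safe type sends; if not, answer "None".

high deductible

Try safe → high deductible, risky → low deductible:
  If types separate, high deductible earns payment 168 and low deductible earns 98.
  Safe: high deductible gives 168 − 46 = 122; low deductible gives 98 − 16 = 82. No deviation. ✓
  Risky: low deductible gives 98 − 19 = 79; high deductible gives 168 − 140 = 28. No deviation. ✓
Both hold — the safe type sends high deductible.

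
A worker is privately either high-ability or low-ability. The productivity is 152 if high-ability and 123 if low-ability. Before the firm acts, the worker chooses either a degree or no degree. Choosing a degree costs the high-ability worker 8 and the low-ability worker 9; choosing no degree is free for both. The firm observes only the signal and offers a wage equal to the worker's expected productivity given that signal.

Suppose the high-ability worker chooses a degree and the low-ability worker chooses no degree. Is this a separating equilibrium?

If types separate, degree earns payment 152 and no degree earns 123.
High-ability: degree gives 152 − 8 = 144; no degree gives 123 − 0 = 123. No deviation. ✓
Low-ability: no degree gives 123 − 0 = 123; degree gives 152 − 9 = 143. Would deviate. ✗

No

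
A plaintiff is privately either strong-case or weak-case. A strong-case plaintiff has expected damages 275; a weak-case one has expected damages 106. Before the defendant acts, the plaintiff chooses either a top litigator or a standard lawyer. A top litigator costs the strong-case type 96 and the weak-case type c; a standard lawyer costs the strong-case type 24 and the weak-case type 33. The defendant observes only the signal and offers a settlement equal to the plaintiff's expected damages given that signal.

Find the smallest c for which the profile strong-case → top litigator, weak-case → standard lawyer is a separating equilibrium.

202

Under separation: top litigator → strong-case (pays 275); standard lawyer → weak-case (pays 106).
Strong-case: 275 − 96 = 179 ≥ 106 − 24 = 82. Holds regardless of c. ✓
Weak-case: 106 − 33 ≥ 275 − c, so c ≥ 275 − 73 = 202.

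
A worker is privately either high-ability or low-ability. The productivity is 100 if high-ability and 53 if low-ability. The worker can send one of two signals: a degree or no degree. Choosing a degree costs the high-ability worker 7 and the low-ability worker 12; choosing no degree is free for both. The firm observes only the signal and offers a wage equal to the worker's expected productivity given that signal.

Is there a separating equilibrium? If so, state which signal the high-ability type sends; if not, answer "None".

None

Try high-ability → degree, low-ability → no degree:
  Under separation the firm infers type exactly: degree → high-ability (pays 100), no degree → low-ability (pays 53).
  High-ability: degree gives 100 − 7 = 93; no degree gives 53 − 0 = 53. No deviation. ✓
  Low-ability: no degree gives 53 − 0 = 53; degree gives 100 − 12 = 88. Would deviate. ✗
Try high-ability → no degree, low-ability → degree:
  Under separation the firm infers type exactly: no degree → high-ability (pays 100), degree → low-ability (pays 53).
  High-ability: no degree gives 100 − 0 = 100; degree gives 53 − 7 = 46. No deviation. ✓
  Low-ability: degree gives 53 − 12 = 41; no degree gives 100 − 0 = 100. Would deviate. ✗
Neither assignment is incentive-compatible.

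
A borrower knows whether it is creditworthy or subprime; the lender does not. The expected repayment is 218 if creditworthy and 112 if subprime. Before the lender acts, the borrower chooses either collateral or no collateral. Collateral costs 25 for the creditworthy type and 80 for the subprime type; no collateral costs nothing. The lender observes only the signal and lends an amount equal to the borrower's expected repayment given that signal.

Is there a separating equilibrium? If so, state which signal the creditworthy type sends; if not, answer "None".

Try creditworthy → collateral, subprime → no collateral:
  If types separate, collateral earns payment 218 and no collateral earns 112.
  Creditworthy: collateral gives 218 − 25 = 193; no collateral gives 112 − 0 = 112. No deviation. ✓
  Subprime: no collateral gives 112 − 0 = 112; collateral gives 218 − 80 = 138. Would deviate. ✗
Try creditworthy → no collateral, subprime → collateral:
  If types separate, no collateral earns payment 218 and collateral earns 112.
  Creditworthy: no collateral gives 218 − 0 = 218; collateral gives 112 − 25 = 87. No deviation. ✓
  Subprime: collateral gives 112 − 80 = 32; no collateral gives 218 − 0 = 218. Would deviate. ✗
Neither assignment is incentive-compatible.

None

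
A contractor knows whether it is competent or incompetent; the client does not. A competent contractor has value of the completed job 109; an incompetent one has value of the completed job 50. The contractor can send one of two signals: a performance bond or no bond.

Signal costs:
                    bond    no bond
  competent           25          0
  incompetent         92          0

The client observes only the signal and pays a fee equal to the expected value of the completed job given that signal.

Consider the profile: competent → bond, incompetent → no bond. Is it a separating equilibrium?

Yes

If types separate, bond earns payment 109 and no bond earns 50.
Competent: bond gives 109 − 25 = 84; no bond gives 50 − 0 = 50. No deviation. ✓
Incompetent: no bond gives 50 − 0 = 50; bond gives 109 − 92 = 17. No deviation. ✓
Neither type gains from mimicking the other.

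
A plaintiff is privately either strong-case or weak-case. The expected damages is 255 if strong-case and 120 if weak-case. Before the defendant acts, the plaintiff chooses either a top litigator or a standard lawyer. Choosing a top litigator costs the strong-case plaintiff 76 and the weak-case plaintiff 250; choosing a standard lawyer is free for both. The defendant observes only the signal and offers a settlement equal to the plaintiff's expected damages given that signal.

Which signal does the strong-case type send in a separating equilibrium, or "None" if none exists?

Try strong-case → top litigator, weak-case → standard lawyer:
  If types separate, top litigator earns payment 255 and standard lawyer earns 120.
  Strong-case: top litigator gives 255 − 76 = 179; standard lawyer gives 120 − 0 = 120. No deviation. ✓
  Weak-case: standard lawyer gives 120 − 0 = 120; top litigator gives 255 − 250 = 5. No deviation. ✓
Both hold — the strong-case type sends top litigator.

top litigator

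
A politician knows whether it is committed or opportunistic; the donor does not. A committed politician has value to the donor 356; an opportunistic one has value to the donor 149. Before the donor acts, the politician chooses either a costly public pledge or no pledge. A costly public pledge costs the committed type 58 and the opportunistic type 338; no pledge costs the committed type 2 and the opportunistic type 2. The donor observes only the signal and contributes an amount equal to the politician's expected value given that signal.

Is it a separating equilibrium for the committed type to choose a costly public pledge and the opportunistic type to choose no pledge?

If types separate, pledge earns payment 356 and no pledge earns 149.
Committed: pledge gives 356 − 58 = 298; no pledge gives 149 − 2 = 147. No deviation. ✓
Opportunistic: no pledge gives 149 − 2 = 147; pledge gives 356 − 338 = 18. No deviation. ✓
Neither type gains from mimicking the other.

Yes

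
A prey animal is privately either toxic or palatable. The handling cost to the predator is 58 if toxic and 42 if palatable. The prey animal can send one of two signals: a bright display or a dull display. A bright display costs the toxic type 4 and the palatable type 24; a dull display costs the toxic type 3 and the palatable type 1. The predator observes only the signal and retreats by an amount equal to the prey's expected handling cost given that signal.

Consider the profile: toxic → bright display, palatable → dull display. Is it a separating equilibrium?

Yes

If types separate, bright display earns payment 58 and dull display earns 42.
Toxic: bright display gives 58 − 4 = 54; dull display gives 42 − 3 = 39. No deviation. ✓
Palatable: dull display gives 42 − 1 = 41; bright display gives 58 − 24 = 34. No deviation. ✓
Neither type gains from mimicking the other.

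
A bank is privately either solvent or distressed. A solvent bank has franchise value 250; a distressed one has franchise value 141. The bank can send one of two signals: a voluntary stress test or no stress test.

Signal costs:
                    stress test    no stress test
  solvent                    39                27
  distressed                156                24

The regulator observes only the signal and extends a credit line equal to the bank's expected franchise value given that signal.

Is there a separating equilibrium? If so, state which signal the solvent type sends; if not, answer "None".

Try solvent → stress test, distressed → no stress test:
  If types separate, stress test earns payment 250 and no stress test earns 141.
  Solvent: stress test gives 250 − 39 = 211; no stress test gives 141 − 27 = 114. No deviation. ✓
  Distressed: no stress test gives 141 − 24 = 117; stress test gives 250 − 156 = 94. No deviation. ✓
Both hold — the solvent type sends stress test.

stress test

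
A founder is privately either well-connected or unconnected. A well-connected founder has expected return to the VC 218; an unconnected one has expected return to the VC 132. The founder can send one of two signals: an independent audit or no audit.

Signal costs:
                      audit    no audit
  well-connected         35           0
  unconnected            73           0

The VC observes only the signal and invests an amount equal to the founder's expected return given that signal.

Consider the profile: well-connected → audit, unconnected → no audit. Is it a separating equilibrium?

Under separation the VC infers type exactly: audit → well-connected (pays 218), no audit → unconnected (pays 132).
Well-connected: audit gives 218 − 35 = 183; no audit gives 132 − 0 = 132. No deviation. ✓
Unconnected: no audit gives 132 − 0 = 132; audit gives 218 − 73 = 145. Would deviate. ✗

No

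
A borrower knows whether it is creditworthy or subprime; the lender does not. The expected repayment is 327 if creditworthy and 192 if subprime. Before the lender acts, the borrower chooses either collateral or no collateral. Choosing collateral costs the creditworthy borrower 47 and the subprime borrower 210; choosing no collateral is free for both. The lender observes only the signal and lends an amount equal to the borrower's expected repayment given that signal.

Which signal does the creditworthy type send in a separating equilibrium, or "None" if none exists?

collateral

Try creditworthy → collateral, subprime → no collateral:
  If types separate, collateral earns payment 327 and no collateral earns 192.
  Creditworthy: collateral gives 327 − 47 = 280; no collateral gives 192 − 0 = 192. No deviation. ✓
  Subprime: no collateral gives 192 − 0 = 192; collateral gives 327 − 210 = 117. No deviation. ✓
Both hold — the creditworthy type sends collateral.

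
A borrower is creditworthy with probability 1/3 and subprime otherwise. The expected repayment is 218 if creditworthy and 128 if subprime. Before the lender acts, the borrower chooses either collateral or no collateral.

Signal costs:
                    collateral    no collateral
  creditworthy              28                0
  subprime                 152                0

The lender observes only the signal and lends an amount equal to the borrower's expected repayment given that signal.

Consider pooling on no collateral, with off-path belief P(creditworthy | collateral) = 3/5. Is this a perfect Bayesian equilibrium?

Yes

At the pooled signal (no collateral) the lender holds the prior 1/3 and pays 1/3·218 + 2/3·128 = 158. Off-path (collateral) belief 3/5 gives 3/5·218 + 2/5·128 = 182.
Creditworthy: no collateral gives 158 − 0 = 158; collateral gives 182 − 28 = 154. Stays. ✓
Subprime: no collateral gives 158 − 0 = 158; collateral gives 182 − 152 = 30. Stays. ✓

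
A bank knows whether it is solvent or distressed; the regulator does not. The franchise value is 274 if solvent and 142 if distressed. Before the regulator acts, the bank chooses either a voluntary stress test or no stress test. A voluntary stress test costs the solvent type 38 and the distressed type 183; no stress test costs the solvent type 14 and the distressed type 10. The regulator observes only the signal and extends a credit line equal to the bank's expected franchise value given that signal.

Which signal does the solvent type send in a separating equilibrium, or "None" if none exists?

Try solvent → stress test, distressed → no stress test:
  Under separation the regulator infers type exactly: stress test → solvent (pays 274), no stress test → distressed (pays 142).
  Solvent: stress test gives 274 − 38 = 236; no stress test gives 142 − 14 = 128. No deviation. ✓
  Distressed: no stress test gives 142 − 10 = 132; stress test gives 274 − 183 = 91. No deviation. ✓
Both hold — the solvent type sends stress test.

stress test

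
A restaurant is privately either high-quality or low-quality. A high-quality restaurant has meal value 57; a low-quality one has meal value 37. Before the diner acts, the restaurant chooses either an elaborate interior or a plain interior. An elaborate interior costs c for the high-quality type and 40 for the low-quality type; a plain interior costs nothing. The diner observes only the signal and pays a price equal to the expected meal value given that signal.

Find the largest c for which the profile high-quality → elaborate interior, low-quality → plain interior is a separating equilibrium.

20

Under separation: elaborate interior → high-quality (pays 57); plain interior → low-quality (pays 37).
Low-quality: 37 − 0 = 37 ≥ 57 − 40 = 17. Holds regardless of c. ✓
High-quality: 57 − c ≥ 37 − 0, so c ≤ 57 − 37 = 20.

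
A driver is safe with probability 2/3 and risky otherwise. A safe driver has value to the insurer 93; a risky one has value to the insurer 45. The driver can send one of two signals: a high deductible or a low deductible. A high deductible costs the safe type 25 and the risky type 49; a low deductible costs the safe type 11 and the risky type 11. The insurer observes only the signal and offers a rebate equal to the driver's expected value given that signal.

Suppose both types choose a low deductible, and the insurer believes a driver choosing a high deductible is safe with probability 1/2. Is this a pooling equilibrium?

Yes

On the equilibrium path (low deductible) the insurer holds the prior 2/3 and pays 2/3·93 + 1/3·45 = 77. Off-path (high deductible) belief 1/2 gives 1/2·93 + 1/2·45 = 69.
Safe: low deductible gives 77 − 11 = 66; high deductible gives 69 − 25 = 44. Stays. ✓
Risky: low deductible gives 77 − 11 = 66; high deductible gives 69 − 49 = 20. Stays. ✓
Beliefs are Bayes-consistent on-path and both types best-respond.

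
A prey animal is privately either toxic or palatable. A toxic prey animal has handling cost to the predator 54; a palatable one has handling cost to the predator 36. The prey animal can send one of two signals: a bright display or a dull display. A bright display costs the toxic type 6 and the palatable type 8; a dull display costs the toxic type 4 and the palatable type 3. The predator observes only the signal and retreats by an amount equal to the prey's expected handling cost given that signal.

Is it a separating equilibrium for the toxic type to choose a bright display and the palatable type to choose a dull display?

If types separate, bright display earns payment 54 and dull display earns 36.
Toxic: bright display gives 54 − 6 = 48; dull display gives 36 − 4 = 32. No deviation. ✓
Palatable: dull display gives 36 − 3 = 33; bright display gives 54 − 8 = 46. Would deviate. ✗

No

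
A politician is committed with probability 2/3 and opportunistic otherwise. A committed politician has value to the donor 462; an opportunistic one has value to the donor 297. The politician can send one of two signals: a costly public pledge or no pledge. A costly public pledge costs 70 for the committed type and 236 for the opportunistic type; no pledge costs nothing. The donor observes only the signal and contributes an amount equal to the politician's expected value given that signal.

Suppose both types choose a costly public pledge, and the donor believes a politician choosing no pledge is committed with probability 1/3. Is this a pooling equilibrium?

On the equilibrium path (pledge) the donor holds the prior 2/3 and pays 2/3·462 + 1/3·297 = 407. Off-path (no pledge) belief 1/3 gives 1/3·462 + 2/3·297 = 352.
Committed: pledge gives 407 − 70 = 337; no pledge gives 352 − 0 = 352. Deviates. ✗
Opportunistic: pledge gives 407 − 236 = 171; no pledge gives 352 − 0 = 352. Deviates. ✗

No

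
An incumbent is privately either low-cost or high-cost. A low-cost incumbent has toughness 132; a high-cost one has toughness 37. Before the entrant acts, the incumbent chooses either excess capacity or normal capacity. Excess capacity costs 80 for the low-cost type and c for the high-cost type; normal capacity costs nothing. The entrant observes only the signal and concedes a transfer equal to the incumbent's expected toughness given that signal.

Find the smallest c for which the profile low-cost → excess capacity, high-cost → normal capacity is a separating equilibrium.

Under separation: excess capacity → low-cost (pays 132); normal capacity → high-cost (pays 37).
Low-cost: 132 − 80 = 52 ≥ 37 − 0 = 37. Holds regardless of c. ✓
High-cost: 37 − 0 ≥ 132 − c, so c ≥ 132 − 37 = 95.

95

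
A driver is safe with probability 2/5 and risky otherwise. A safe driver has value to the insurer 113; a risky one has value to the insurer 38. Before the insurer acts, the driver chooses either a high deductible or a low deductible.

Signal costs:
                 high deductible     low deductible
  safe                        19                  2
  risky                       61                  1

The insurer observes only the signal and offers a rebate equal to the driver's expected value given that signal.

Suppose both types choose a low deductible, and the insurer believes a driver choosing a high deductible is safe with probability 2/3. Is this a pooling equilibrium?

On the equilibrium path (low deductible) the insurer holds the prior 2/5 and pays 2/5·113 + 3/5·38 = 68. Off-path (high deductible) belief 2/3 gives 2/3·113 + 1/3·38 = 88.
Safe: low deductible gives 68 − 2 = 66; high deductible gives 88 − 19 = 69. Deviates. ✗
Risky: low deductible gives 68 − 1 = 67; high deductible gives 88 − 61 = 27. Stays. ✓

No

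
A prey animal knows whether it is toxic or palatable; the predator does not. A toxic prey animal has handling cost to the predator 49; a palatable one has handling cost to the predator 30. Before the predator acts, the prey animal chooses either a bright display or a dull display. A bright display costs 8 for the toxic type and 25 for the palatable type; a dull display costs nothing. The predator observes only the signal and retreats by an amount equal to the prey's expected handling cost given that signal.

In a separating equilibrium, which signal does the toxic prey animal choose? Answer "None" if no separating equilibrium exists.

Try toxic → bright display, palatable → dull display:
  If types separate, bright display earns payment 49 and dull display earns 30.
  Toxic: bright display gives 49 − 8 = 41; dull display gives 30 − 0 = 30. No deviation. ✓
  Palatable: dull display gives 30 − 0 = 30; bright display gives 49 − 25 = 24. No deviation. ✓
Both hold — the toxic type sends bright display.

bright display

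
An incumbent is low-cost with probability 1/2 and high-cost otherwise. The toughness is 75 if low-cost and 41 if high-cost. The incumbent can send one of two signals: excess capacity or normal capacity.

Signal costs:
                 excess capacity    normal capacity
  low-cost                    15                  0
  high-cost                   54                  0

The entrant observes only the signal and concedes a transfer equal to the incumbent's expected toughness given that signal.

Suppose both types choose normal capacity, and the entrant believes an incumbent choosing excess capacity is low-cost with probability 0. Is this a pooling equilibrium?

Yes

At the pooled signal (normal capacity) the entrant holds the prior 1/2 and pays 1/2·75 + 1/2·41 = 58. Off-path (excess capacity) belief 0 gives 0·75 + 1·41 = 41.
Low-cost: normal capacity gives 58 − 0 = 58; excess capacity gives 41 − 15 = 26. Stays. ✓
High-cost: normal capacity gives 58 − 0 = 58; excess capacity gives 41 − 54 = -13. Stays. ✓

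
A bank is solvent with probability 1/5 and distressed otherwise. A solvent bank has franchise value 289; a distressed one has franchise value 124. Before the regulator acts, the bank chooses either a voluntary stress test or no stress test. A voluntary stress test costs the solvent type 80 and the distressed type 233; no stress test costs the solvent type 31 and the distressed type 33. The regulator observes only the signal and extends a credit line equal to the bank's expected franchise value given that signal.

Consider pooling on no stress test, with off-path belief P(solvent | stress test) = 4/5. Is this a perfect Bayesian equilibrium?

No

At the pooled signal (no stress test) the regulator holds the prior 1/5 and pays 1/5·289 + 4/5·124 = 157. Off-path (stress test) belief 4/5 gives 4/5·289 + 1/5·124 = 256.
Solvent: no stress test gives 157 − 31 = 126; stress test gives 256 − 80 = 176. Deviates. ✗
Distressed: no stress test gives 157 − 33 = 124; stress test gives 256 − 233 = 23. Stays. ✓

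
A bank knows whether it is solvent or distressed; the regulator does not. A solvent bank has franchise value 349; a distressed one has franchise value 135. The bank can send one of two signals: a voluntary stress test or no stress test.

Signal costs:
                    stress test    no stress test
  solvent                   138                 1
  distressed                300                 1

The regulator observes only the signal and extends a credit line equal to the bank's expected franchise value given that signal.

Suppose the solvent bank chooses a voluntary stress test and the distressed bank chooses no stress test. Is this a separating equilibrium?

Yes

Under separation the regulator infers type exactly: stress test → solvent (pays 349), no stress test → distressed (pays 135).
Solvent: stress test gives 349 − 138 = 211; no stress test gives 135 − 1 = 134. No deviation. ✓
Distressed: no stress test gives 135 − 1 = 134; stress test gives 349 − 300 = 49. No deviation. ✓
Both incentive constraints hold.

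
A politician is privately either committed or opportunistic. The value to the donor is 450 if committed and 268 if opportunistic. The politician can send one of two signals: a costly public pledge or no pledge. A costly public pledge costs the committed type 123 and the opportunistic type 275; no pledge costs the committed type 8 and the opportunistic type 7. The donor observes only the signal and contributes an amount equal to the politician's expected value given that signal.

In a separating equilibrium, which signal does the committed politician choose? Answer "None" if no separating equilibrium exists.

Try committed → pledge, opportunistic → no pledge:
  If types separate, pledge earns payment 450 and no pledge earns 268.
  Committed: pledge gives 450 − 123 = 327; no pledge gives 268 − 8 = 260. No deviation. ✓
  Opportunistic: no pledge gives 268 − 7 = 261; pledge gives 450 − 275 = 175. No deviation. ✓
Both hold — the committed type sends pledge.

pledge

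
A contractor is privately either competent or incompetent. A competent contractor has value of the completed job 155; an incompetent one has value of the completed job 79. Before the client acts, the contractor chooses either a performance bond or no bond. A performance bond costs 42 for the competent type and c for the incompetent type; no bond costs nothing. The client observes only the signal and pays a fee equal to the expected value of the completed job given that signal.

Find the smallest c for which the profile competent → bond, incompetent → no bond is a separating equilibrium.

Under separation: bond → competent (pays 155); no bond → incompetent (pays 79).
Competent: 155 − 42 = 113 ≥ 79 − 0 = 79. Holds regardless of c. ✓
Incompetent: 79 − 0 ≥ 155 − c, so c ≥ 155 − 79 = 76.

76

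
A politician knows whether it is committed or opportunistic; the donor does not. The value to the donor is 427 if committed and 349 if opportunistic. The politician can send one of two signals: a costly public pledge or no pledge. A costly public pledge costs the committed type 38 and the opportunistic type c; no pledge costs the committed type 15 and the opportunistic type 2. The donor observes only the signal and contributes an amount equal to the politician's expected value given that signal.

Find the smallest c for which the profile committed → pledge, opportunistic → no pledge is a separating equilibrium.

Under separation: pledge → committed (pays 427); no pledge → opportunistic (pays 349).
Committed: 427 − 38 = 389 ≥ 349 − 15 = 334. Holds regardless of c. ✓
Opportunistic: 349 − 2 ≥ 427 − c, so c ≥ 427 − 347 = 80.

80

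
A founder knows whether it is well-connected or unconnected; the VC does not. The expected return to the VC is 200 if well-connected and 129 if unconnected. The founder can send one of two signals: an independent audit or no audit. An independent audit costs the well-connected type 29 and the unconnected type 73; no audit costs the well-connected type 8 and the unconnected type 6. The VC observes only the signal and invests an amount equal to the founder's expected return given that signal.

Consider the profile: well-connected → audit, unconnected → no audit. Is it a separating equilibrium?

If types separate, audit earns payment 200 and no audit earns 129.
Well-connected: audit gives 200 − 29 = 171; no audit gives 129 − 8 = 121. No deviation. ✓
Unconnected: no audit gives 129 − 6 = 123; audit gives 200 − 73 = 127. Would deviate. ✗

No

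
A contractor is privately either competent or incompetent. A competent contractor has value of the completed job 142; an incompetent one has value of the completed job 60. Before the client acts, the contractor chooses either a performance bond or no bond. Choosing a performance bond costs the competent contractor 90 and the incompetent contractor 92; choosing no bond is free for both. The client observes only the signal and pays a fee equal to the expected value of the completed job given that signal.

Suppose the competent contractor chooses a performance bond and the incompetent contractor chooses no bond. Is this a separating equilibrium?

If types separate, bond earns payment 142 and no bond earns 60.
Competent: bond gives 142 − 90 = 52; no bond gives 60 − 0 = 60. Would deviate. ✗
Incompetent: no bond gives 60 − 0 = 60; bond gives 142 − 92 = 50. No deviation. ✓

No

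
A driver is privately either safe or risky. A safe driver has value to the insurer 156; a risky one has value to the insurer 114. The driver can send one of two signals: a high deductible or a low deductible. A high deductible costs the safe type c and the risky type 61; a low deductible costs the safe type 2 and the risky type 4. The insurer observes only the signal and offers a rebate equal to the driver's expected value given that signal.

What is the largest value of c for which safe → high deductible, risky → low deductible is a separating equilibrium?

44

Under separation: high deductible → safe (pays 156); low deductible → risky (pays 114).
Risky: 114 − 4 = 110 ≥ 156 − 61 = 95. Holds regardless of c. ✓
Safe: 156 − c ≥ 114 − 2, so c ≤ 156 − 112 = 44.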